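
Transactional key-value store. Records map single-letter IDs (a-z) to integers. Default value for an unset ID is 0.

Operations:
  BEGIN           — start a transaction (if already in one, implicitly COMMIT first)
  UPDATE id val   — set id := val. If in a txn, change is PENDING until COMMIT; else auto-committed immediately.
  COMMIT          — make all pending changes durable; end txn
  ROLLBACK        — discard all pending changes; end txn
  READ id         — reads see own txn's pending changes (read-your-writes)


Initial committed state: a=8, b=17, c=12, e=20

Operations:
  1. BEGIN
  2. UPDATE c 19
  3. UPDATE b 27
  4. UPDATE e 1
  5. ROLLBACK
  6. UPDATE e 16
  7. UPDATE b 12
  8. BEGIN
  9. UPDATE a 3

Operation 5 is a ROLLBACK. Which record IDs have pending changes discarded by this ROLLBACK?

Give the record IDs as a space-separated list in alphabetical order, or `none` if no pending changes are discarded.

Initial committed: {a=8, b=17, c=12, e=20}
Op 1: BEGIN: in_txn=True, pending={}
Op 2: UPDATE c=19 (pending; pending now {c=19})
Op 3: UPDATE b=27 (pending; pending now {b=27, c=19})
Op 4: UPDATE e=1 (pending; pending now {b=27, c=19, e=1})
Op 5: ROLLBACK: discarded pending ['b', 'c', 'e']; in_txn=False
Op 6: UPDATE e=16 (auto-commit; committed e=16)
Op 7: UPDATE b=12 (auto-commit; committed b=12)
Op 8: BEGIN: in_txn=True, pending={}
Op 9: UPDATE a=3 (pending; pending now {a=3})
ROLLBACK at op 5 discards: ['b', 'c', 'e']

Answer: b c e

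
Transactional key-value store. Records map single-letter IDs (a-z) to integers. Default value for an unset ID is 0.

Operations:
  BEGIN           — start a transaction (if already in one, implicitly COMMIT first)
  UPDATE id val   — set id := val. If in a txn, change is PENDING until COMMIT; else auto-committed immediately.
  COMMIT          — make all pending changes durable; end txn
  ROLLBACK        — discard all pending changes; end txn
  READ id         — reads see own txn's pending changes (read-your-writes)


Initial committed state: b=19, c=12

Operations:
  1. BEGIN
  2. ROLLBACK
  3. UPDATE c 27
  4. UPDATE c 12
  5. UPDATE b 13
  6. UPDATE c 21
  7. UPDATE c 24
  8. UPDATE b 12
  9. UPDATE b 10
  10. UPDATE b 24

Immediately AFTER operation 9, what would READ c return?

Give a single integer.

Answer: 24

Derivation:
Initial committed: {b=19, c=12}
Op 1: BEGIN: in_txn=True, pending={}
Op 2: ROLLBACK: discarded pending []; in_txn=False
Op 3: UPDATE c=27 (auto-commit; committed c=27)
Op 4: UPDATE c=12 (auto-commit; committed c=12)
Op 5: UPDATE b=13 (auto-commit; committed b=13)
Op 6: UPDATE c=21 (auto-commit; committed c=21)
Op 7: UPDATE c=24 (auto-commit; committed c=24)
Op 8: UPDATE b=12 (auto-commit; committed b=12)
Op 9: UPDATE b=10 (auto-commit; committed b=10)
After op 9: visible(c) = 24 (pending={}, committed={b=10, c=24})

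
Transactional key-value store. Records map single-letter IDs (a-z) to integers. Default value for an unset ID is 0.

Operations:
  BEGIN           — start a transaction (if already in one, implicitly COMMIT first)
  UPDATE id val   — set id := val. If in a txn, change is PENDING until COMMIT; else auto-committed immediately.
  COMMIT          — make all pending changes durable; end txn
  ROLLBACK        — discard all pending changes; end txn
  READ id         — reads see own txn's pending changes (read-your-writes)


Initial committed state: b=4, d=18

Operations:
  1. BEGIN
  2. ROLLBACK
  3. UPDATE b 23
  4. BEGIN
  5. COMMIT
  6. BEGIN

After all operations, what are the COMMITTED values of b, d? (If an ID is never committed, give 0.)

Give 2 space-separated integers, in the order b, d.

Initial committed: {b=4, d=18}
Op 1: BEGIN: in_txn=True, pending={}
Op 2: ROLLBACK: discarded pending []; in_txn=False
Op 3: UPDATE b=23 (auto-commit; committed b=23)
Op 4: BEGIN: in_txn=True, pending={}
Op 5: COMMIT: merged [] into committed; committed now {b=23, d=18}
Op 6: BEGIN: in_txn=True, pending={}
Final committed: {b=23, d=18}

Answer: 23 18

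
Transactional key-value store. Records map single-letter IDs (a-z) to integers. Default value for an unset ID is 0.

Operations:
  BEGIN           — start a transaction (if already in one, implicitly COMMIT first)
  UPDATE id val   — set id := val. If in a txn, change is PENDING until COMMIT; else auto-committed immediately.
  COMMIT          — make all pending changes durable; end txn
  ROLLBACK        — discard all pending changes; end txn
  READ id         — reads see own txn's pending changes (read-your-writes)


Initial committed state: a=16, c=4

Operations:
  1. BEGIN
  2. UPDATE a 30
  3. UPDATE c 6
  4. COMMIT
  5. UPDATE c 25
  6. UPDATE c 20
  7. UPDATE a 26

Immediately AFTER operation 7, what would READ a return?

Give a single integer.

Answer: 26

Derivation:
Initial committed: {a=16, c=4}
Op 1: BEGIN: in_txn=True, pending={}
Op 2: UPDATE a=30 (pending; pending now {a=30})
Op 3: UPDATE c=6 (pending; pending now {a=30, c=6})
Op 4: COMMIT: merged ['a', 'c'] into committed; committed now {a=30, c=6}
Op 5: UPDATE c=25 (auto-commit; committed c=25)
Op 6: UPDATE c=20 (auto-commit; committed c=20)
Op 7: UPDATE a=26 (auto-commit; committed a=26)
After op 7: visible(a) = 26 (pending={}, committed={a=26, c=20})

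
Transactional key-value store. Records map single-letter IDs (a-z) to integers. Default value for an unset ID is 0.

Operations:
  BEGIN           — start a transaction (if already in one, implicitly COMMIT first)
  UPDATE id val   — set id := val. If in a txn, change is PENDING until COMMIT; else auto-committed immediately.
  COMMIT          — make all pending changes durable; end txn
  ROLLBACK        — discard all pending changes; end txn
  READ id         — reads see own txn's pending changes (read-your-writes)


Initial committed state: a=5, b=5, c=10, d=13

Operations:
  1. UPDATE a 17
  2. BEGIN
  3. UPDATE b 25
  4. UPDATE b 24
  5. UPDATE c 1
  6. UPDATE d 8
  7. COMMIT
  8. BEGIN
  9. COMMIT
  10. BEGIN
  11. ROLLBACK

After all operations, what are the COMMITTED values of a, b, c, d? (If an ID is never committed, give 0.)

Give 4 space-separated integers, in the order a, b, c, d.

Answer: 17 24 1 8

Derivation:
Initial committed: {a=5, b=5, c=10, d=13}
Op 1: UPDATE a=17 (auto-commit; committed a=17)
Op 2: BEGIN: in_txn=True, pending={}
Op 3: UPDATE b=25 (pending; pending now {b=25})
Op 4: UPDATE b=24 (pending; pending now {b=24})
Op 5: UPDATE c=1 (pending; pending now {b=24, c=1})
Op 6: UPDATE d=8 (pending; pending now {b=24, c=1, d=8})
Op 7: COMMIT: merged ['b', 'c', 'd'] into committed; committed now {a=17, b=24, c=1, d=8}
Op 8: BEGIN: in_txn=True, pending={}
Op 9: COMMIT: merged [] into committed; committed now {a=17, b=24, c=1, d=8}
Op 10: BEGIN: in_txn=True, pending={}
Op 11: ROLLBACK: discarded pending []; in_txn=False
Final committed: {a=17, b=24, c=1, d=8}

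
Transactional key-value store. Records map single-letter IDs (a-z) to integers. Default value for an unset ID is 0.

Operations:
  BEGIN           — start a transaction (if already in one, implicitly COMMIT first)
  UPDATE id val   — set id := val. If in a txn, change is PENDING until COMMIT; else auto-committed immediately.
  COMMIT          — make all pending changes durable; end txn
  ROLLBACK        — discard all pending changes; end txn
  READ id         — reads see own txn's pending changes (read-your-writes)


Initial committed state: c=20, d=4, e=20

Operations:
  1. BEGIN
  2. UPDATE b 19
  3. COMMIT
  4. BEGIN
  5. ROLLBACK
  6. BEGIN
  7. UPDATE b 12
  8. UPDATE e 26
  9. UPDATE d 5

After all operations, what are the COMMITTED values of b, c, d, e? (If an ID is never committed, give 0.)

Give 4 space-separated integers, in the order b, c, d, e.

Initial committed: {c=20, d=4, e=20}
Op 1: BEGIN: in_txn=True, pending={}
Op 2: UPDATE b=19 (pending; pending now {b=19})
Op 3: COMMIT: merged ['b'] into committed; committed now {b=19, c=20, d=4, e=20}
Op 4: BEGIN: in_txn=True, pending={}
Op 5: ROLLBACK: discarded pending []; in_txn=False
Op 6: BEGIN: in_txn=True, pending={}
Op 7: UPDATE b=12 (pending; pending now {b=12})
Op 8: UPDATE e=26 (pending; pending now {b=12, e=26})
Op 9: UPDATE d=5 (pending; pending now {b=12, d=5, e=26})
Final committed: {b=19, c=20, d=4, e=20}

Answer: 19 20 4 20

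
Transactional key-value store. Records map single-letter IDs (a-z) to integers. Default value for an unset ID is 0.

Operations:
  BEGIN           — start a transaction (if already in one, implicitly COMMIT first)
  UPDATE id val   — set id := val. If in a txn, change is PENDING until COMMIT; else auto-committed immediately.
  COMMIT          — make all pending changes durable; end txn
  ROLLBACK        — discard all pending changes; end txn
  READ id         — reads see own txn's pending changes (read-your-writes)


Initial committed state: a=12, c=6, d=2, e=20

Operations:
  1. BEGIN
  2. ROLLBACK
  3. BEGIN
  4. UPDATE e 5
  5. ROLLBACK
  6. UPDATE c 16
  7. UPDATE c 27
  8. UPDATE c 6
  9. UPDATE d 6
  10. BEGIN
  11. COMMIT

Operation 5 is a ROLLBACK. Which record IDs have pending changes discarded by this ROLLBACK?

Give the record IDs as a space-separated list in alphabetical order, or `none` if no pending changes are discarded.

Initial committed: {a=12, c=6, d=2, e=20}
Op 1: BEGIN: in_txn=True, pending={}
Op 2: ROLLBACK: discarded pending []; in_txn=False
Op 3: BEGIN: in_txn=True, pending={}
Op 4: UPDATE e=5 (pending; pending now {e=5})
Op 5: ROLLBACK: discarded pending ['e']; in_txn=False
Op 6: UPDATE c=16 (auto-commit; committed c=16)
Op 7: UPDATE c=27 (auto-commit; committed c=27)
Op 8: UPDATE c=6 (auto-commit; committed c=6)
Op 9: UPDATE d=6 (auto-commit; committed d=6)
Op 10: BEGIN: in_txn=True, pending={}
Op 11: COMMIT: merged [] into committed; committed now {a=12, c=6, d=6, e=20}
ROLLBACK at op 5 discards: ['e']

Answer: e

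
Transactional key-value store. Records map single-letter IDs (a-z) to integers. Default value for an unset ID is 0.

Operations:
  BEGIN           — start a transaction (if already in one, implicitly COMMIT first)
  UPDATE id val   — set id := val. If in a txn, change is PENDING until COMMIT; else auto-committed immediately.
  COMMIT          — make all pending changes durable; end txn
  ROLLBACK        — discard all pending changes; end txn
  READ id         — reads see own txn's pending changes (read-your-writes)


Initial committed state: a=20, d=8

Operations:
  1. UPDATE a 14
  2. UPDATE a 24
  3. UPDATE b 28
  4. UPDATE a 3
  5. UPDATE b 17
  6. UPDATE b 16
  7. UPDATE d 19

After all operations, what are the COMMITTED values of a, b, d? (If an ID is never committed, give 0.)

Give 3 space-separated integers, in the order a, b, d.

Initial committed: {a=20, d=8}
Op 1: UPDATE a=14 (auto-commit; committed a=14)
Op 2: UPDATE a=24 (auto-commit; committed a=24)
Op 3: UPDATE b=28 (auto-commit; committed b=28)
Op 4: UPDATE a=3 (auto-commit; committed a=3)
Op 5: UPDATE b=17 (auto-commit; committed b=17)
Op 6: UPDATE b=16 (auto-commit; committed b=16)
Op 7: UPDATE d=19 (auto-commit; committed d=19)
Final committed: {a=3, b=16, d=19}

Answer: 3 16 19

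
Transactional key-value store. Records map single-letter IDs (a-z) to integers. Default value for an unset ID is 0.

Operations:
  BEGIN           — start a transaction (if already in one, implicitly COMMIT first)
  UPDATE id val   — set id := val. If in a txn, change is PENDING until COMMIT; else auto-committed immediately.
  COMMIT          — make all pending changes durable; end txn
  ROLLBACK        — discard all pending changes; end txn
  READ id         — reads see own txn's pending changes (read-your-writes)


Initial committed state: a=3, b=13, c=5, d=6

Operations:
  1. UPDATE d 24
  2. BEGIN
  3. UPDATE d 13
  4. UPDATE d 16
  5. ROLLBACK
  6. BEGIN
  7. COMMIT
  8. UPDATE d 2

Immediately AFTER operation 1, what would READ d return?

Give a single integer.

Answer: 24

Derivation:
Initial committed: {a=3, b=13, c=5, d=6}
Op 1: UPDATE d=24 (auto-commit; committed d=24)
After op 1: visible(d) = 24 (pending={}, committed={a=3, b=13, c=5, d=24})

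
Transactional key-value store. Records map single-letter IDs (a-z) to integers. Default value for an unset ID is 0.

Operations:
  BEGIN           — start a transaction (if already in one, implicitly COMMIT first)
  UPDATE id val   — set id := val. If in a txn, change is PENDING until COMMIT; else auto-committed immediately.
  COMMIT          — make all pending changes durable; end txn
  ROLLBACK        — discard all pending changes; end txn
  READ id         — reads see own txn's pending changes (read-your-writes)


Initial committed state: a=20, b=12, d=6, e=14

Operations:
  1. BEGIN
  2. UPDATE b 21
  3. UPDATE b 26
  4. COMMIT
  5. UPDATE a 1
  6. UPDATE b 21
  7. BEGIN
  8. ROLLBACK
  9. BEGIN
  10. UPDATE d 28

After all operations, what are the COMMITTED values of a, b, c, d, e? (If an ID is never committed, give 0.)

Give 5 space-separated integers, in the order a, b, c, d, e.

Initial committed: {a=20, b=12, d=6, e=14}
Op 1: BEGIN: in_txn=True, pending={}
Op 2: UPDATE b=21 (pending; pending now {b=21})
Op 3: UPDATE b=26 (pending; pending now {b=26})
Op 4: COMMIT: merged ['b'] into committed; committed now {a=20, b=26, d=6, e=14}
Op 5: UPDATE a=1 (auto-commit; committed a=1)
Op 6: UPDATE b=21 (auto-commit; committed b=21)
Op 7: BEGIN: in_txn=True, pending={}
Op 8: ROLLBACK: discarded pending []; in_txn=False
Op 9: BEGIN: in_txn=True, pending={}
Op 10: UPDATE d=28 (pending; pending now {d=28})
Final committed: {a=1, b=21, d=6, e=14}

Answer: 1 21 0 6 14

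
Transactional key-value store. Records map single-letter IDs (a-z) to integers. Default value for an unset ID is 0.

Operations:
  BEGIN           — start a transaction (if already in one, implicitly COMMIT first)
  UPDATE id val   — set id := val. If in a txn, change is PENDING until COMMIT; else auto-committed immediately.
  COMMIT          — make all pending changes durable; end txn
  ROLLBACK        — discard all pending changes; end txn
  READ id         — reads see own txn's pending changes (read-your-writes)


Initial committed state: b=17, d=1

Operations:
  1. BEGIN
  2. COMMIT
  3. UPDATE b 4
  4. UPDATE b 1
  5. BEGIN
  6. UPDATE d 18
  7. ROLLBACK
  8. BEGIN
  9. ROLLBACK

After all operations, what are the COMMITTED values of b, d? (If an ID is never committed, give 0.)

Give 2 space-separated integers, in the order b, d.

Answer: 1 1

Derivation:
Initial committed: {b=17, d=1}
Op 1: BEGIN: in_txn=True, pending={}
Op 2: COMMIT: merged [] into committed; committed now {b=17, d=1}
Op 3: UPDATE b=4 (auto-commit; committed b=4)
Op 4: UPDATE b=1 (auto-commit; committed b=1)
Op 5: BEGIN: in_txn=True, pending={}
Op 6: UPDATE d=18 (pending; pending now {d=18})
Op 7: ROLLBACK: discarded pending ['d']; in_txn=False
Op 8: BEGIN: in_txn=True, pending={}
Op 9: ROLLBACK: discarded pending []; in_txn=False
Final committed: {b=1, d=1}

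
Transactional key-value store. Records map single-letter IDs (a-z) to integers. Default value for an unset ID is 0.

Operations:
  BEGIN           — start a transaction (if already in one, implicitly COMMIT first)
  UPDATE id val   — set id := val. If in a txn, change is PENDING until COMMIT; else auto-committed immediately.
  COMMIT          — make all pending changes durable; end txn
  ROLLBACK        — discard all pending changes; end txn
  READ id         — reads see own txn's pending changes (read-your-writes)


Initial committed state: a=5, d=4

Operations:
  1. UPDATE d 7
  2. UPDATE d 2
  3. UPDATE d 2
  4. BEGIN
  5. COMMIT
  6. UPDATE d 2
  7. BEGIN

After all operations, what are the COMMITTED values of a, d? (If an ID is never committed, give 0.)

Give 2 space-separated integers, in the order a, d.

Initial committed: {a=5, d=4}
Op 1: UPDATE d=7 (auto-commit; committed d=7)
Op 2: UPDATE d=2 (auto-commit; committed d=2)
Op 3: UPDATE d=2 (auto-commit; committed d=2)
Op 4: BEGIN: in_txn=True, pending={}
Op 5: COMMIT: merged [] into committed; committed now {a=5, d=2}
Op 6: UPDATE d=2 (auto-commit; committed d=2)
Op 7: BEGIN: in_txn=True, pending={}
Final committed: {a=5, d=2}

Answer: 5 2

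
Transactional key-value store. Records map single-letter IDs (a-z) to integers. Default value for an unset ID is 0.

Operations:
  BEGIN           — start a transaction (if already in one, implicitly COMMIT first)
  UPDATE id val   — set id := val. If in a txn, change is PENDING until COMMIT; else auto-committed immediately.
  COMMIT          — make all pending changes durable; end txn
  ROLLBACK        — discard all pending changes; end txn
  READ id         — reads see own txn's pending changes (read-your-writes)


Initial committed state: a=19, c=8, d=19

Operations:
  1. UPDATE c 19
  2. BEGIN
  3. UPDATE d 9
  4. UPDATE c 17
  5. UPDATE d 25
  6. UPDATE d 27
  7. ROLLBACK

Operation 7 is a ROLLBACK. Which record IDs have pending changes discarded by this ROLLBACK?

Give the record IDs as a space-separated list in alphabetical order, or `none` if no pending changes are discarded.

Initial committed: {a=19, c=8, d=19}
Op 1: UPDATE c=19 (auto-commit; committed c=19)
Op 2: BEGIN: in_txn=True, pending={}
Op 3: UPDATE d=9 (pending; pending now {d=9})
Op 4: UPDATE c=17 (pending; pending now {c=17, d=9})
Op 5: UPDATE d=25 (pending; pending now {c=17, d=25})
Op 6: UPDATE d=27 (pending; pending now {c=17, d=27})
Op 7: ROLLBACK: discarded pending ['c', 'd']; in_txn=False
ROLLBACK at op 7 discards: ['c', 'd']

Answer: c d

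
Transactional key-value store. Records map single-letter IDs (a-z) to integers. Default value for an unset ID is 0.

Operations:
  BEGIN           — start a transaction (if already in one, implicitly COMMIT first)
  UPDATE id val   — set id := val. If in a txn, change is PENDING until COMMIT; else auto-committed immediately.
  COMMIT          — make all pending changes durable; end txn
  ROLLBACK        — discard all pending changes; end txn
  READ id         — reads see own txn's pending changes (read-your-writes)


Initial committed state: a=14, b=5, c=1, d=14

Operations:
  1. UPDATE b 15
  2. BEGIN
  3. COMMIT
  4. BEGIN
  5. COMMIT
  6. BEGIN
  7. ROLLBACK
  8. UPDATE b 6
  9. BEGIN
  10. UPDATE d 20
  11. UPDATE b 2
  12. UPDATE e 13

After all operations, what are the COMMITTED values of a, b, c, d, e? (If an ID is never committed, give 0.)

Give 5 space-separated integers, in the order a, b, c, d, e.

Initial committed: {a=14, b=5, c=1, d=14}
Op 1: UPDATE b=15 (auto-commit; committed b=15)
Op 2: BEGIN: in_txn=True, pending={}
Op 3: COMMIT: merged [] into committed; committed now {a=14, b=15, c=1, d=14}
Op 4: BEGIN: in_txn=True, pending={}
Op 5: COMMIT: merged [] into committed; committed now {a=14, b=15, c=1, d=14}
Op 6: BEGIN: in_txn=True, pending={}
Op 7: ROLLBACK: discarded pending []; in_txn=False
Op 8: UPDATE b=6 (auto-commit; committed b=6)
Op 9: BEGIN: in_txn=True, pending={}
Op 10: UPDATE d=20 (pending; pending now {d=20})
Op 11: UPDATE b=2 (pending; pending now {b=2, d=20})
Op 12: UPDATE e=13 (pending; pending now {b=2, d=20, e=13})
Final committed: {a=14, b=6, c=1, d=14}

Answer: 14 6 1 14 0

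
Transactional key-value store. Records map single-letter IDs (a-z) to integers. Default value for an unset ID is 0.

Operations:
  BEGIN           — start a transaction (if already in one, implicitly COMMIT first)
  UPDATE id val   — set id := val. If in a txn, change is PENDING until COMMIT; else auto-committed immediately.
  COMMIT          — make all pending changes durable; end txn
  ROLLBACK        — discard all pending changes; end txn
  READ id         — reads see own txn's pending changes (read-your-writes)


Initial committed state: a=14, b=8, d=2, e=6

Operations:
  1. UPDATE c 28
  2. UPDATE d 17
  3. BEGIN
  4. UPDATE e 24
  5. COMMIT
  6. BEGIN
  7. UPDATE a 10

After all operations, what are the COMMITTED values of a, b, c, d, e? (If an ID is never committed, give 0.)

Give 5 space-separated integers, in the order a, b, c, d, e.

Answer: 14 8 28 17 24

Derivation:
Initial committed: {a=14, b=8, d=2, e=6}
Op 1: UPDATE c=28 (auto-commit; committed c=28)
Op 2: UPDATE d=17 (auto-commit; committed d=17)
Op 3: BEGIN: in_txn=True, pending={}
Op 4: UPDATE e=24 (pending; pending now {e=24})
Op 5: COMMIT: merged ['e'] into committed; committed now {a=14, b=8, c=28, d=17, e=24}
Op 6: BEGIN: in_txn=True, pending={}
Op 7: UPDATE a=10 (pending; pending now {a=10})
Final committed: {a=14, b=8, c=28, d=17, e=24}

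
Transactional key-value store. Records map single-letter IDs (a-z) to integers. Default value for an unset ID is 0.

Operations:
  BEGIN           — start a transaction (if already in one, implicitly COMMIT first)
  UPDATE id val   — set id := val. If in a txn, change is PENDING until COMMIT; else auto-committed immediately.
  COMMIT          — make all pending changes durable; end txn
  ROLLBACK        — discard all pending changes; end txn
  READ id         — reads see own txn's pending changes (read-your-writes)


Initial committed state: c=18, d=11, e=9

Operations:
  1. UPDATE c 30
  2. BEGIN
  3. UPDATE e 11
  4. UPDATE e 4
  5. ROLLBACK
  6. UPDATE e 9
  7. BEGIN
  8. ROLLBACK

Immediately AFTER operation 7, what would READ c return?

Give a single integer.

Answer: 30

Derivation:
Initial committed: {c=18, d=11, e=9}
Op 1: UPDATE c=30 (auto-commit; committed c=30)
Op 2: BEGIN: in_txn=True, pending={}
Op 3: UPDATE e=11 (pending; pending now {e=11})
Op 4: UPDATE e=4 (pending; pending now {e=4})
Op 5: ROLLBACK: discarded pending ['e']; in_txn=False
Op 6: UPDATE e=9 (auto-commit; committed e=9)
Op 7: BEGIN: in_txn=True, pending={}
After op 7: visible(c) = 30 (pending={}, committed={c=30, d=11, e=9})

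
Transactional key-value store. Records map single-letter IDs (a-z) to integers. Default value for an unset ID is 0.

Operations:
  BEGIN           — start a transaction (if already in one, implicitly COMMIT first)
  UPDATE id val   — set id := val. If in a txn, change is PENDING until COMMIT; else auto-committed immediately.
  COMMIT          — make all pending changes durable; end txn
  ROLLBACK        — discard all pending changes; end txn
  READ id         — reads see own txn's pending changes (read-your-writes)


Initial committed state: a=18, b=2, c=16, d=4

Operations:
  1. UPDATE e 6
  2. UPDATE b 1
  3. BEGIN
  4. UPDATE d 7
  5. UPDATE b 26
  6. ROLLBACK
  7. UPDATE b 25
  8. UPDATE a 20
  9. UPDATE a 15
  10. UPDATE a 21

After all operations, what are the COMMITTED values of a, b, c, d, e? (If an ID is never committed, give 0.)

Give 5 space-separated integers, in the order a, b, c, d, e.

Answer: 21 25 16 4 6

Derivation:
Initial committed: {a=18, b=2, c=16, d=4}
Op 1: UPDATE e=6 (auto-commit; committed e=6)
Op 2: UPDATE b=1 (auto-commit; committed b=1)
Op 3: BEGIN: in_txn=True, pending={}
Op 4: UPDATE d=7 (pending; pending now {d=7})
Op 5: UPDATE b=26 (pending; pending now {b=26, d=7})
Op 6: ROLLBACK: discarded pending ['b', 'd']; in_txn=False
Op 7: UPDATE b=25 (auto-commit; committed b=25)
Op 8: UPDATE a=20 (auto-commit; committed a=20)
Op 9: UPDATE a=15 (auto-commit; committed a=15)
Op 10: UPDATE a=21 (auto-commit; committed a=21)
Final committed: {a=21, b=25, c=16, d=4, e=6}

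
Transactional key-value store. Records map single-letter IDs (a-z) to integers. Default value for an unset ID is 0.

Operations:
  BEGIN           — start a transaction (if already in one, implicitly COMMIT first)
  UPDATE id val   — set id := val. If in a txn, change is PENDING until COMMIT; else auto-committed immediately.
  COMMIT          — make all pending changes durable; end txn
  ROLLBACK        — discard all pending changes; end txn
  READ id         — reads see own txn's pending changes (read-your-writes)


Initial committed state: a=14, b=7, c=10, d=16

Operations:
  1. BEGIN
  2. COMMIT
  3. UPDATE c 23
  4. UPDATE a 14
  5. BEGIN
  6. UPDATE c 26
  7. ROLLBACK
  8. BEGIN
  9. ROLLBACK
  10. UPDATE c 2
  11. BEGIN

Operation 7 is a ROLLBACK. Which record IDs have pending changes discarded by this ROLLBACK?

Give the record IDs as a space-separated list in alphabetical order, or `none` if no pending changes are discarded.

Answer: c

Derivation:
Initial committed: {a=14, b=7, c=10, d=16}
Op 1: BEGIN: in_txn=True, pending={}
Op 2: COMMIT: merged [] into committed; committed now {a=14, b=7, c=10, d=16}
Op 3: UPDATE c=23 (auto-commit; committed c=23)
Op 4: UPDATE a=14 (auto-commit; committed a=14)
Op 5: BEGIN: in_txn=True, pending={}
Op 6: UPDATE c=26 (pending; pending now {c=26})
Op 7: ROLLBACK: discarded pending ['c']; in_txn=False
Op 8: BEGIN: in_txn=True, pending={}
Op 9: ROLLBACK: discarded pending []; in_txn=False
Op 10: UPDATE c=2 (auto-commit; committed c=2)
Op 11: BEGIN: in_txn=True, pending={}
ROLLBACK at op 7 discards: ['c']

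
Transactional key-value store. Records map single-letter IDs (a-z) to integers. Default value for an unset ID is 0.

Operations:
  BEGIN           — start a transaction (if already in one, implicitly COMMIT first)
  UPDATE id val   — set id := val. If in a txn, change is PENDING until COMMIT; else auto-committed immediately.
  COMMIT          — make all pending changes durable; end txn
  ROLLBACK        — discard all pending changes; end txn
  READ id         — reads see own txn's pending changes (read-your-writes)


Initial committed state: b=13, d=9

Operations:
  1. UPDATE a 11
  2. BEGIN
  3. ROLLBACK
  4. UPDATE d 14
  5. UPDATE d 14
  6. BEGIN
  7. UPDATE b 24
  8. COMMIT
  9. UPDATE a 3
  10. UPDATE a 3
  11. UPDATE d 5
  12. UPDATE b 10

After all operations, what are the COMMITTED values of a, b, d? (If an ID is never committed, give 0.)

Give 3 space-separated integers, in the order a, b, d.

Answer: 3 10 5

Derivation:
Initial committed: {b=13, d=9}
Op 1: UPDATE a=11 (auto-commit; committed a=11)
Op 2: BEGIN: in_txn=True, pending={}
Op 3: ROLLBACK: discarded pending []; in_txn=False
Op 4: UPDATE d=14 (auto-commit; committed d=14)
Op 5: UPDATE d=14 (auto-commit; committed d=14)
Op 6: BEGIN: in_txn=True, pending={}
Op 7: UPDATE b=24 (pending; pending now {b=24})
Op 8: COMMIT: merged ['b'] into committed; committed now {a=11, b=24, d=14}
Op 9: UPDATE a=3 (auto-commit; committed a=3)
Op 10: UPDATE a=3 (auto-commit; committed a=3)
Op 11: UPDATE d=5 (auto-commit; committed d=5)
Op 12: UPDATE b=10 (auto-commit; committed b=10)
Final committed: {a=3, b=10, d=5}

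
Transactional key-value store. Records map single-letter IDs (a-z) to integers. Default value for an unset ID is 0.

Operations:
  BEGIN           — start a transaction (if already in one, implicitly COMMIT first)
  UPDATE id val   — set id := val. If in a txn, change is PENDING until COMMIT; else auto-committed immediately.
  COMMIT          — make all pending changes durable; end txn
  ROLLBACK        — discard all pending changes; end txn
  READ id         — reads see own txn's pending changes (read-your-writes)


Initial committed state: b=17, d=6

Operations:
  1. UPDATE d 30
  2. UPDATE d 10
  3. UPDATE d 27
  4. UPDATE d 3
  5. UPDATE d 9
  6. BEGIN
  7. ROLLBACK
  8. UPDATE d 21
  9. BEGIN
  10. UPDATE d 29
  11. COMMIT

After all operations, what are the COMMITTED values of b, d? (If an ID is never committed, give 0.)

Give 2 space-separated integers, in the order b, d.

Initial committed: {b=17, d=6}
Op 1: UPDATE d=30 (auto-commit; committed d=30)
Op 2: UPDATE d=10 (auto-commit; committed d=10)
Op 3: UPDATE d=27 (auto-commit; committed d=27)
Op 4: UPDATE d=3 (auto-commit; committed d=3)
Op 5: UPDATE d=9 (auto-commit; committed d=9)
Op 6: BEGIN: in_txn=True, pending={}
Op 7: ROLLBACK: discarded pending []; in_txn=False
Op 8: UPDATE d=21 (auto-commit; committed d=21)
Op 9: BEGIN: in_txn=True, pending={}
Op 10: UPDATE d=29 (pending; pending now {d=29})
Op 11: COMMIT: merged ['d'] into committed; committed now {b=17, d=29}
Final committed: {b=17, d=29}

Answer: 17 29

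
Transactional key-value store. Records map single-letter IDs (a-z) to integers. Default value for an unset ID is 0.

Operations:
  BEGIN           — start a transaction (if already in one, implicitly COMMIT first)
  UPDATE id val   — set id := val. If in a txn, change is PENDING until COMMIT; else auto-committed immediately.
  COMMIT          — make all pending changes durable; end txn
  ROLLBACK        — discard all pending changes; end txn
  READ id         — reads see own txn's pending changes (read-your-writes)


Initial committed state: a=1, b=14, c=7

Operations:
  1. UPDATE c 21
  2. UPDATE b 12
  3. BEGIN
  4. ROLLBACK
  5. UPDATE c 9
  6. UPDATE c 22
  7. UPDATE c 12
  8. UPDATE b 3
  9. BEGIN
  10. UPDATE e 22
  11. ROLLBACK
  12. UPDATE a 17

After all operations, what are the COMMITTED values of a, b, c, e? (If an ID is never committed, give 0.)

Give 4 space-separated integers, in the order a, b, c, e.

Initial committed: {a=1, b=14, c=7}
Op 1: UPDATE c=21 (auto-commit; committed c=21)
Op 2: UPDATE b=12 (auto-commit; committed b=12)
Op 3: BEGIN: in_txn=True, pending={}
Op 4: ROLLBACK: discarded pending []; in_txn=False
Op 5: UPDATE c=9 (auto-commit; committed c=9)
Op 6: UPDATE c=22 (auto-commit; committed c=22)
Op 7: UPDATE c=12 (auto-commit; committed c=12)
Op 8: UPDATE b=3 (auto-commit; committed b=3)
Op 9: BEGIN: in_txn=True, pending={}
Op 10: UPDATE e=22 (pending; pending now {e=22})
Op 11: ROLLBACK: discarded pending ['e']; in_txn=False
Op 12: UPDATE a=17 (auto-commit; committed a=17)
Final committed: {a=17, b=3, c=12}

Answer: 17 3 12 0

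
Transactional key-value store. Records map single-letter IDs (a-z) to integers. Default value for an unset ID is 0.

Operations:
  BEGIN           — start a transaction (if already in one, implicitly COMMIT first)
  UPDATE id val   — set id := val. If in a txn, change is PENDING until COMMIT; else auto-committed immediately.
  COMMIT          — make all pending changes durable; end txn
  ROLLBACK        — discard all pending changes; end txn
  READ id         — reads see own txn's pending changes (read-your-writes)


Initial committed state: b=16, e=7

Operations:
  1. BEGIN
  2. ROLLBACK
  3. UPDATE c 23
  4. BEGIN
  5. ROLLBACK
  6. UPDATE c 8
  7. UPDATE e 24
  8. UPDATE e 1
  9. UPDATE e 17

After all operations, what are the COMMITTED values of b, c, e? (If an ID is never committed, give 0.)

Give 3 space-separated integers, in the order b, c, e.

Answer: 16 8 17

Derivation:
Initial committed: {b=16, e=7}
Op 1: BEGIN: in_txn=True, pending={}
Op 2: ROLLBACK: discarded pending []; in_txn=False
Op 3: UPDATE c=23 (auto-commit; committed c=23)
Op 4: BEGIN: in_txn=True, pending={}
Op 5: ROLLBACK: discarded pending []; in_txn=False
Op 6: UPDATE c=8 (auto-commit; committed c=8)
Op 7: UPDATE e=24 (auto-commit; committed e=24)
Op 8: UPDATE e=1 (auto-commit; committed e=1)
Op 9: UPDATE e=17 (auto-commit; committed e=17)
Final committed: {b=16, c=8, e=17}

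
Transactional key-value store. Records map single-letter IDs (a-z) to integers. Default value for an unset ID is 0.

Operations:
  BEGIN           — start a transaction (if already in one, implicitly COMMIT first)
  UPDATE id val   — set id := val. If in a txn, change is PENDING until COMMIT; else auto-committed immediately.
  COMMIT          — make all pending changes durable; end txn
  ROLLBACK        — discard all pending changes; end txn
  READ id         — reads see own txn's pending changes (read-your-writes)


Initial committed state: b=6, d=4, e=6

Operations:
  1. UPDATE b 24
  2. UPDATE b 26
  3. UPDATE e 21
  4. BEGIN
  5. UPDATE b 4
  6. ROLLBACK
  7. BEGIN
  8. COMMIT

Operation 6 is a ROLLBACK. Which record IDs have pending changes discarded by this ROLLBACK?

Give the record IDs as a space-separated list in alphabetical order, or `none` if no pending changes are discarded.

Answer: b

Derivation:
Initial committed: {b=6, d=4, e=6}
Op 1: UPDATE b=24 (auto-commit; committed b=24)
Op 2: UPDATE b=26 (auto-commit; committed b=26)
Op 3: UPDATE e=21 (auto-commit; committed e=21)
Op 4: BEGIN: in_txn=True, pending={}
Op 5: UPDATE b=4 (pending; pending now {b=4})
Op 6: ROLLBACK: discarded pending ['b']; in_txn=False
Op 7: BEGIN: in_txn=True, pending={}
Op 8: COMMIT: merged [] into committed; committed now {b=26, d=4, e=21}
ROLLBACK at op 6 discards: ['b']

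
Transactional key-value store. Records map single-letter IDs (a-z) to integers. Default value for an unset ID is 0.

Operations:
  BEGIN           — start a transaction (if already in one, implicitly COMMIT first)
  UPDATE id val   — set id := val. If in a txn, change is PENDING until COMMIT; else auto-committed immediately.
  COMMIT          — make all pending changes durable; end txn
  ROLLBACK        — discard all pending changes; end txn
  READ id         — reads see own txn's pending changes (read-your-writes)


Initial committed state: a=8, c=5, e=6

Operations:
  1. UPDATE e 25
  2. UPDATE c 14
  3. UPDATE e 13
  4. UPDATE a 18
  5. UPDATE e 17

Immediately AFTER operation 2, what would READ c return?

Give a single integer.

Initial committed: {a=8, c=5, e=6}
Op 1: UPDATE e=25 (auto-commit; committed e=25)
Op 2: UPDATE c=14 (auto-commit; committed c=14)
After op 2: visible(c) = 14 (pending={}, committed={a=8, c=14, e=25})

Answer: 14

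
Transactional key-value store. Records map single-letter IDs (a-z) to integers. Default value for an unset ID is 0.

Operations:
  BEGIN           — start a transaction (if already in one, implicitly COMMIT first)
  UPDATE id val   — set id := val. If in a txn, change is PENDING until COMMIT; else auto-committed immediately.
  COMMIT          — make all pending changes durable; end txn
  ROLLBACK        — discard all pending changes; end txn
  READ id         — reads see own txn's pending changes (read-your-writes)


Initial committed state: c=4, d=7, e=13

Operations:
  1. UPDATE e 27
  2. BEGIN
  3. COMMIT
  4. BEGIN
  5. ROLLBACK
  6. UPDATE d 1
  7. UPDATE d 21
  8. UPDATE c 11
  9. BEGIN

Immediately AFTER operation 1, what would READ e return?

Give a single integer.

Initial committed: {c=4, d=7, e=13}
Op 1: UPDATE e=27 (auto-commit; committed e=27)
After op 1: visible(e) = 27 (pending={}, committed={c=4, d=7, e=27})

Answer: 27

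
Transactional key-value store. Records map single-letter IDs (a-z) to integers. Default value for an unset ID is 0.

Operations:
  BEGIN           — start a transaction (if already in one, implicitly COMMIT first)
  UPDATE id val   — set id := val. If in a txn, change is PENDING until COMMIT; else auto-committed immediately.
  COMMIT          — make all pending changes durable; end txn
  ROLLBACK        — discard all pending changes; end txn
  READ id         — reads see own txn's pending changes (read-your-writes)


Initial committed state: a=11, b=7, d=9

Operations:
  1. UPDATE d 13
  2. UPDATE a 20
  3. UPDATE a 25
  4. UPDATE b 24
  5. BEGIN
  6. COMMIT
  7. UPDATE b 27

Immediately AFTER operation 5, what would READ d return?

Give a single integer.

Answer: 13

Derivation:
Initial committed: {a=11, b=7, d=9}
Op 1: UPDATE d=13 (auto-commit; committed d=13)
Op 2: UPDATE a=20 (auto-commit; committed a=20)
Op 3: UPDATE a=25 (auto-commit; committed a=25)
Op 4: UPDATE b=24 (auto-commit; committed b=24)
Op 5: BEGIN: in_txn=True, pending={}
After op 5: visible(d) = 13 (pending={}, committed={a=25, b=24, d=13})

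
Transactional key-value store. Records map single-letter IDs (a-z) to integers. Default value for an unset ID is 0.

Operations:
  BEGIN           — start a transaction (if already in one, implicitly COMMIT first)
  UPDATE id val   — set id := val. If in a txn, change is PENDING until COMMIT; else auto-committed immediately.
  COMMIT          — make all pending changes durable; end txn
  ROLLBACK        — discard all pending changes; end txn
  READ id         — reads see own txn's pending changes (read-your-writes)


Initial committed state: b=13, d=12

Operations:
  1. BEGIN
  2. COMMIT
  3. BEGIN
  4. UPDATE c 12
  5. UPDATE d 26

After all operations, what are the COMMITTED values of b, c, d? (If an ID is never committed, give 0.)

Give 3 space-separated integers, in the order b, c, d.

Initial committed: {b=13, d=12}
Op 1: BEGIN: in_txn=True, pending={}
Op 2: COMMIT: merged [] into committed; committed now {b=13, d=12}
Op 3: BEGIN: in_txn=True, pending={}
Op 4: UPDATE c=12 (pending; pending now {c=12})
Op 5: UPDATE d=26 (pending; pending now {c=12, d=26})
Final committed: {b=13, d=12}

Answer: 13 0 12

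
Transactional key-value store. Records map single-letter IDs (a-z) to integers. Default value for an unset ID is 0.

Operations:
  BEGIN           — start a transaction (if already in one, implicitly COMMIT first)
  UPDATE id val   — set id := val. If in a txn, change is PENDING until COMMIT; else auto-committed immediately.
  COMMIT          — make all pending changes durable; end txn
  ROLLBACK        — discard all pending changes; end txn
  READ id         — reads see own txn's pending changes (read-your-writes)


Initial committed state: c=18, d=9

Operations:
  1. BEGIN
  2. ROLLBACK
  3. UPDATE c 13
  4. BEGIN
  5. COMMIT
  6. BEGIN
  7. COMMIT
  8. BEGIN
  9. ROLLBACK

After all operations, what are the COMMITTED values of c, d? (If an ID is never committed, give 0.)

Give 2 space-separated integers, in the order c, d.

Initial committed: {c=18, d=9}
Op 1: BEGIN: in_txn=True, pending={}
Op 2: ROLLBACK: discarded pending []; in_txn=False
Op 3: UPDATE c=13 (auto-commit; committed c=13)
Op 4: BEGIN: in_txn=True, pending={}
Op 5: COMMIT: merged [] into committed; committed now {c=13, d=9}
Op 6: BEGIN: in_txn=True, pending={}
Op 7: COMMIT: merged [] into committed; committed now {c=13, d=9}
Op 8: BEGIN: in_txn=True, pending={}
Op 9: ROLLBACK: discarded pending []; in_txn=False
Final committed: {c=13, d=9}

Answer: 13 9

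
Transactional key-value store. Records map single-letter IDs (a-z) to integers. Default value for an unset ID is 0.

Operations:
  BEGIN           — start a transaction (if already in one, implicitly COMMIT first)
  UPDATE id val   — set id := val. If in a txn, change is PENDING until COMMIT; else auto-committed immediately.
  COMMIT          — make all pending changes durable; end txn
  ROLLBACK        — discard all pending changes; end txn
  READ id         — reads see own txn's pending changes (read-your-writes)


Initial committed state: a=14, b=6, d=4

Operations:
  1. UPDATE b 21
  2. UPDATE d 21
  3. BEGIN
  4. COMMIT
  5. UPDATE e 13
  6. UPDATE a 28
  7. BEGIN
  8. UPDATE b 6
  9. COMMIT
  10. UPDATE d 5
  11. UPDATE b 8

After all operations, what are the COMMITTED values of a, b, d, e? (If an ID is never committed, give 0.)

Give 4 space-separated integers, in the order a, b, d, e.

Answer: 28 8 5 13

Derivation:
Initial committed: {a=14, b=6, d=4}
Op 1: UPDATE b=21 (auto-commit; committed b=21)
Op 2: UPDATE d=21 (auto-commit; committed d=21)
Op 3: BEGIN: in_txn=True, pending={}
Op 4: COMMIT: merged [] into committed; committed now {a=14, b=21, d=21}
Op 5: UPDATE e=13 (auto-commit; committed e=13)
Op 6: UPDATE a=28 (auto-commit; committed a=28)
Op 7: BEGIN: in_txn=True, pending={}
Op 8: UPDATE b=6 (pending; pending now {b=6})
Op 9: COMMIT: merged ['b'] into committed; committed now {a=28, b=6, d=21, e=13}
Op 10: UPDATE d=5 (auto-commit; committed d=5)
Op 11: UPDATE b=8 (auto-commit; committed b=8)
Final committed: {a=28, b=8, d=5, e=13}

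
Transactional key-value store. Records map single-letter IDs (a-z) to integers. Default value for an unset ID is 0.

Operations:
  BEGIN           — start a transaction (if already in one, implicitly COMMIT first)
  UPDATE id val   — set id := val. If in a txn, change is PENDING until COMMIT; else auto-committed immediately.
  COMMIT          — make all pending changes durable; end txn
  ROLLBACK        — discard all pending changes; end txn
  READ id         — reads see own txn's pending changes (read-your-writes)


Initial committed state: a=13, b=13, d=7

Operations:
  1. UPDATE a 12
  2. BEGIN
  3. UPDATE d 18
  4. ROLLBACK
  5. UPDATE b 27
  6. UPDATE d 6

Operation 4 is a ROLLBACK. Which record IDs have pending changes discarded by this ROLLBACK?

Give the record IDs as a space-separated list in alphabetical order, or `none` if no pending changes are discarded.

Initial committed: {a=13, b=13, d=7}
Op 1: UPDATE a=12 (auto-commit; committed a=12)
Op 2: BEGIN: in_txn=True, pending={}
Op 3: UPDATE d=18 (pending; pending now {d=18})
Op 4: ROLLBACK: discarded pending ['d']; in_txn=False
Op 5: UPDATE b=27 (auto-commit; committed b=27)
Op 6: UPDATE d=6 (auto-commit; committed d=6)
ROLLBACK at op 4 discards: ['d']

Answer: d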